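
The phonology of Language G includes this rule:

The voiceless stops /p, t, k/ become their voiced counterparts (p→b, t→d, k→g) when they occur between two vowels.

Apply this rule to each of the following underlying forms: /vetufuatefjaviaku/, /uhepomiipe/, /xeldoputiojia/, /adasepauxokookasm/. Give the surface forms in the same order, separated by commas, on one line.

/vetufuatefjaviaku/: /t/ is a voiceless stop between vowels /e/ and /u/, so it voices to [d]. /t/ is a voiceless stop between vowels /a/ and /e/, so it voices to [d]. /k/ is a voiceless stop between vowels /a/ and /u/, so it voices to [g]. → [vedufuadefjaviagu].
/uhepomiipe/: /p/ is a voiceless stop between vowels /e/ and /o/, so it voices to [b]. /p/ is a voiceless stop between vowels /i/ and /e/, so it voices to [b]. → [uhebomiibe].
/xeldoputiojia/: /p/ is a voiceless stop between vowels /o/ and /u/, so it voices to [b]. /t/ is a voiceless stop between vowels /u/ and /i/, so it voices to [d]. → [xeldobudiojia].
/adasepauxokookasm/: /p/ is a voiceless stop between vowels /e/ and /a/, so it voices to [b]. /k/ is a voiceless stop between vowels /o/ and /o/, so it voices to [g]. /k/ is a voiceless stop between vowels /o/ and /a/, so it voices to [g]. → [adasebauxogoogasm].

vedufuadefjaviagu, uhebomiibe, xeldobudiojia, adasebauxogoogasm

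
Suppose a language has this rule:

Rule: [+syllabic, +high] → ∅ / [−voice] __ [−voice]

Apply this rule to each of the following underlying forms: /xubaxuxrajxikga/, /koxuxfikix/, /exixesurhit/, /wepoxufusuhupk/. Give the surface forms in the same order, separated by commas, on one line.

/xubaxuxrajxikga/: /u/ is a high vowel flanked by voiceless consonants /x/ and /x/, so it deletes. /i/ is a high vowel flanked by voiceless consonants /x/ and /k/, so it deletes. → [xubaxxrajxkga].
/koxuxfikix/: /u/ is a high vowel flanked by voiceless consonants /x/ and /x/, so it deletes. /i/ is a high vowel flanked by voiceless consonants /f/ and /k/, so it deletes. /i/ is a high vowel flanked by voiceless consonants /k/ and /x/, so it deletes. → [koxxfkx].
/exixesurhit/: /i/ is a high vowel flanked by voiceless consonants /x/ and /x/, so it deletes. /i/ is a high vowel flanked by voiceless consonants /h/ and /t/, so it deletes. → [exxesurht].
/wepoxufusuhupk/: /u/ is a high vowel flanked by voiceless consonants /x/ and /f/, so it deletes. /u/ is a high vowel flanked by voiceless consonants /f/ and /s/, so it deletes. /u/ is a high vowel flanked by voiceless consonants /s/ and /h/, so it deletes. /u/ is a high vowel flanked by voiceless consonants /h/ and /p/, so it deletes. → [wepoxfshpk].

xubaxxrajxkga, koxxfkx, exxesurht, wepoxfshpk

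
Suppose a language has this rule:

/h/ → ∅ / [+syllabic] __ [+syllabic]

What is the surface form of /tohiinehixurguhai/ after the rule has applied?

toiineixurguai

/h/ occurs between vowels /o/ and /i/, so it deletes.
/h/ occurs between vowels /e/ and /i/, so it deletes.
/h/ occurs between vowels /u/ and /a/, so it deletes.
Surface form: [toiineixurguai].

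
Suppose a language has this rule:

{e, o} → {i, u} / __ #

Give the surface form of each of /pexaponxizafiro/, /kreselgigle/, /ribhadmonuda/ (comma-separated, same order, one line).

pexaponxizafiru, kreselgigli, ribhadmonuda

/pexaponxizafiro/: /o/ is a mid vowel in word-final position, so it raises to [u]. → [pexaponxizafiru].
/kreselgigle/: /e/ is a mid vowel in word-final position, so it raises to [i]. → [kreselgigli].
/ribhadmonuda/: the rule's environment is not met; surfaces unchanged as [ribhadmonuda].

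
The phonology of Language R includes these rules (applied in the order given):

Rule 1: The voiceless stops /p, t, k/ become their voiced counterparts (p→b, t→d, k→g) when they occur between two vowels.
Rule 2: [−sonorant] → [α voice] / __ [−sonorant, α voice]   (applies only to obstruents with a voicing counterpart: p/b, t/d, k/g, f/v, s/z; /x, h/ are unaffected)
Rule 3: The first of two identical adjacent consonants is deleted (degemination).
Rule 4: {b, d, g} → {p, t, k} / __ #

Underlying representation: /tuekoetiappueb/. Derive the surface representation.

tuegoediapuep

Rule 1 (intervocalic voicing): /k/ is a voiceless stop between vowels /e/ and /o/, so it voices to [g]. /t/ is a voiceless stop between vowels /e/ and /i/, so it voices to [d]. /tuekoetiappueb/ → tuegoediappueb.
Rule 2 (regressive voicing assimilation): no segment meets the environment; /tuegoediappueb/ is unchanged.
Rule 3 (degemination): /pp/ is a geminate; the first /p/ deletes. /tuegoediappueb/ → tuegoediapueb.
Rule 4 (final devoicing): /b/ is a voiced stop in word-final position, so it devoices to [p]. /tuegoediapueb/ → tuegoediapuep.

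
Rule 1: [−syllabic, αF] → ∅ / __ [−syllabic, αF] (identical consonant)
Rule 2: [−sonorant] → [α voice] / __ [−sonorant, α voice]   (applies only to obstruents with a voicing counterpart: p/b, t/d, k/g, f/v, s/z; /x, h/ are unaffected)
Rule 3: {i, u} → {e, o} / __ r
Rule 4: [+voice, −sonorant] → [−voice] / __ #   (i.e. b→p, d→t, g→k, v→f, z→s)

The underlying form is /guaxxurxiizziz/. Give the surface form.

Rule 1 (degemination): /xx/ is a geminate; the first /x/ deletes. /zz/ is a geminate; the first /z/ deletes. /guaxxurxiizziz/ → guaxurxiiziz.
Rule 2 (regressive voicing assimilation): no segment meets the environment; /guaxurxiiziz/ is unchanged.
Rule 3 (pre-rhotic lowering): /u/ is a high vowel immediately before /r/, so it lowers to [o]. /guaxurxiiziz/ → guaxorxiiziz.
Rule 4 (final devoicing): /z/ is a voiced obstruent in word-final position, so it devoices to [s]. /guaxorxiiziz/ → guaxorxiizis.

guaxorxiizis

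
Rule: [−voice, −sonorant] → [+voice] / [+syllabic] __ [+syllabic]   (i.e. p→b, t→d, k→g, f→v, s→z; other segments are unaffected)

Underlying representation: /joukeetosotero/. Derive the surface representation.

/k/ is a voiceless obstruent between vowels /u/ and /e/, so it voices to [g].
/t/ is a voiceless obstruent between vowels /e/ and /o/, so it voices to [d].
/s/ is a voiceless obstruent between vowels /o/ and /o/, so it voices to [z].
/t/ is a voiceless obstruent between vowels /o/ and /e/, so it voices to [d].
Surface form: [jougeedozodero].

jougeedozodero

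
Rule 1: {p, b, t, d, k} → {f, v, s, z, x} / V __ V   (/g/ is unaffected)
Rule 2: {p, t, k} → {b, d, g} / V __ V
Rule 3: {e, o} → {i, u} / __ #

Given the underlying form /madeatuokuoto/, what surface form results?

Rule 1 (intervocalic spirantization): /d/ is a stop between vowels /a/ and /e/, so it spirantizes to the fricative [z]. /t/ is a stop between vowels /a/ and /u/, so it spirantizes to the fricative [s]. /k/ is a stop between vowels /o/ and /u/, so it spirantizes to the fricative [x]. /t/ is a stop between vowels /o/ and /o/, so it spirantizes to the fricative [s]. /madeatuokuoto/ → mazeasuoxuoso.
Rule 2 (intervocalic voicing): no segment meets the environment; /mazeasuoxuoso/ is unchanged.
Rule 3 (final vowel raising): /o/ is a mid vowel in word-final position, so it raises to [u]. /mazeasuoxuoso/ → mazeasuoxuosu.

mazeasuoxuosu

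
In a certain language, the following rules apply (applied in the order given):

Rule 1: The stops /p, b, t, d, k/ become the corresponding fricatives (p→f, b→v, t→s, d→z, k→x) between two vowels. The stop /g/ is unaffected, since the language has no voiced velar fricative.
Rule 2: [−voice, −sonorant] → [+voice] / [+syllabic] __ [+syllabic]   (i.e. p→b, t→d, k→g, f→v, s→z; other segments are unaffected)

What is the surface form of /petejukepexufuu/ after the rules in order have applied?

Rule 1 (intervocalic spirantization): /t/ is a stop between vowels /e/ and /e/, so it spirantizes to the fricative [s]. /k/ is a stop between vowels /u/ and /e/, so it spirantizes to the fricative [x]. /p/ is a stop between vowels /e/ and /e/, so it spirantizes to the fricative [f]. /petejukepexufuu/ → pesejuxefexufuu.
Rule 2 (intervocalic voicing): /s/ is a voiceless obstruent between vowels /e/ and /e/, so it voices to [z]. /f/ is a voiceless obstruent between vowels /e/ and /e/, so it voices to [v]. /f/ is a voiceless obstruent between vowels /u/ and /u/, so it voices to [v]. /pesejuxefexufuu/ → pezejuxevexuvuu.

pezejuxevexuvuu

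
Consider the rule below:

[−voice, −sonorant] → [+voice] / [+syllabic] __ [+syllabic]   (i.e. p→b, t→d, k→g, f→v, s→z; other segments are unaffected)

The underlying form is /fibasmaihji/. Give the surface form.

No segment of /fibasmaihji/ meets the structural description of the rule, so the form surfaces unchanged.

fibasmaihji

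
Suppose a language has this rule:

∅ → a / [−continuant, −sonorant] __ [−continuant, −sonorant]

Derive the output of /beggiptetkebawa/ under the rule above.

begagipatetakebawa

/g/ and /g/ form a stop–stop cluster, so [a] is inserted between them.
/p/ and /t/ form a stop–stop cluster, so [a] is inserted between them.
/t/ and /k/ form a stop–stop cluster, so [a] is inserted between them.
Surface form: [begagipatetakebawa].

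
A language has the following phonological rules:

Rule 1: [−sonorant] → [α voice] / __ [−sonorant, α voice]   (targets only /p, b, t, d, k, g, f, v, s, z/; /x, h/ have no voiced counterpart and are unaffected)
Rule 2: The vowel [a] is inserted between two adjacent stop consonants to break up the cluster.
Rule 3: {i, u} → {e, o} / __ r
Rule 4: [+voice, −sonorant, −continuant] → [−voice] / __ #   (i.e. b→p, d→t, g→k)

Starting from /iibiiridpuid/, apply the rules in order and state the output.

iibieritapuit

Rule 1 (regressive voicing assimilation): /d/ precedes the voiceless obstruent /p/, so it devoices to [t] by assimilation. /iibiiridpuid/ → iibiiritpuid.
Rule 2 (stop-cluster a-epenthesis): /t/ and /p/ form a stop–stop cluster, so [a] is inserted between them. /iibiiritpuid/ → iibiiritapuid.
Rule 3 (pre-rhotic lowering): /i/ is a high vowel immediately before /r/, so it lowers to [e]. /iibiiritapuid/ → iibieritapuid.
Rule 4 (final devoicing): /d/ is a voiced stop in word-final position, so it devoices to [t]. /iibieritapuid/ → iibieritapuit.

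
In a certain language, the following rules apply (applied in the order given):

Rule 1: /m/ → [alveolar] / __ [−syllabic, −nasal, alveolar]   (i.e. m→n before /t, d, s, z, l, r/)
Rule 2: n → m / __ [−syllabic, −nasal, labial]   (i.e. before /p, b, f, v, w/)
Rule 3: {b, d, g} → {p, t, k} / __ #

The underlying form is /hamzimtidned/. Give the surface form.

hanzintidnet

Rule 1 (nasal place assimilation): /m/ precedes the alveolar consonant /z/, so it assimilates in place to [n]. /m/ precedes the alveolar consonant /t/, so it assimilates in place to [n]. /hamzimtidned/ → hanzintidned.
Rule 2 (nasal place assimilation): no segment meets the environment; /hanzintidned/ is unchanged.
Rule 3 (final devoicing): /d/ is a voiced stop in word-final position, so it devoices to [t]. /hanzintidned/ → hanzintidnet.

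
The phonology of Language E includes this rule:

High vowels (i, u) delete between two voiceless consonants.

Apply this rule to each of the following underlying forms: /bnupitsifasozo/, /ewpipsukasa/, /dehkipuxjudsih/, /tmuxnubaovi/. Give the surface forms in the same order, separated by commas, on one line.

/bnupitsifasozo/: /i/ is a high vowel flanked by voiceless consonants /p/ and /t/, so it deletes. /i/ is a high vowel flanked by voiceless consonants /s/ and /f/, so it deletes. → [bnuptsfasozo].
/ewpipsukasa/: /i/ is a high vowel flanked by voiceless consonants /p/ and /p/, so it deletes. /u/ is a high vowel flanked by voiceless consonants /s/ and /k/, so it deletes. → [ewppskasa].
/dehkipuxjudsih/: /i/ is a high vowel flanked by voiceless consonants /k/ and /p/, so it deletes. /u/ is a high vowel flanked by voiceless consonants /p/ and /x/, so it deletes. /i/ is a high vowel flanked by voiceless consonants /s/ and /h/, so it deletes. → [dehkpxjudsh].
/tmuxnubaovi/: the rule's environment is not met; surfaces unchanged as [tmuxnubaovi].

bnuptsfasozo, ewppskasa, dehkpxjudsh, tmuxnubaovi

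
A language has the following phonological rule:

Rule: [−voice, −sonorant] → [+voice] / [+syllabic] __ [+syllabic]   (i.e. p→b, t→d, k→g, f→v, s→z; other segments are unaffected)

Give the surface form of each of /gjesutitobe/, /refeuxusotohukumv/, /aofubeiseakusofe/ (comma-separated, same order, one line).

gjezudidobe, reveuxuzodohugumv, aovubeizeaguzove

/gjesutitobe/: /s/ is a voiceless obstruent between vowels /e/ and /u/, so it voices to [z]. /t/ is a voiceless obstruent between vowels /u/ and /i/, so it voices to [d]. /t/ is a voiceless obstruent between vowels /i/ and /o/, so it voices to [d]. → [gjezudidobe].
/refeuxusotohukumv/: /f/ is a voiceless obstruent between vowels /e/ and /e/, so it voices to [v]. /s/ is a voiceless obstruent between vowels /u/ and /o/, so it voices to [z]. /t/ is a voiceless obstruent between vowels /o/ and /o/, so it voices to [d]. /k/ is a voiceless obstruent between vowels /u/ and /u/, so it voices to [g]. → [reveuxuzodohugumv].
/aofubeiseakusofe/: /f/ is a voiceless obstruent between vowels /o/ and /u/, so it voices to [v]. /s/ is a voiceless obstruent between vowels /i/ and /e/, so it voices to [z]. /k/ is a voiceless obstruent between vowels /a/ and /u/, so it voices to [g]. /s/ is a voiceless obstruent between vowels /u/ and /o/, so it voices to [z]. /f/ is a voiceless obstruent between vowels /o/ and /e/, so it voices to [v]. → [aovubeizeaguzove].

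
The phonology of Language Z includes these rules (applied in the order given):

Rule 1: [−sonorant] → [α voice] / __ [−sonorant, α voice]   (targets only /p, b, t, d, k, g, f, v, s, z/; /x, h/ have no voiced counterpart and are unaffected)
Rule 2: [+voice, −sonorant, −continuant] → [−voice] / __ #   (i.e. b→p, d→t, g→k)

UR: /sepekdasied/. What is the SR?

Rule 1 (regressive voicing assimilation): /k/ precedes the voiced obstruent /d/, so it voices to [g] by assimilation. /sepekdasied/ → sepegdasied.
Rule 2 (final devoicing): /d/ is a voiced stop in word-final position, so it devoices to [t]. /sepegdasied/ → sepegdasiet.

sepegdasiet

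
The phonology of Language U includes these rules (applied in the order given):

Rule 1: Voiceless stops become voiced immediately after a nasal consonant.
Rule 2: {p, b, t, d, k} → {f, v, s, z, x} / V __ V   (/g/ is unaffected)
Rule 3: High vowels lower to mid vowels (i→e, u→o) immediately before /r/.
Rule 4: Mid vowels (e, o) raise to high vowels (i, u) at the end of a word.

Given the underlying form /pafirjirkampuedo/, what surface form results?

paferjerkambuezu

Rule 1 (post-nasal voicing): /p/ is a voiceless stop immediately after the nasal /m/, so it voices to [b]. /pafirjirkampuedo/ → pafirjirkambuedo.
Rule 2 (intervocalic spirantization): /d/ is a stop between vowels /e/ and /o/, so it spirantizes to the fricative [z]. /pafirjirkambuedo/ → pafirjirkambuezo.
Rule 3 (pre-rhotic lowering): /i/ is a high vowel immediately before /r/, so it lowers to [e]. /i/ is a high vowel immediately before /r/, so it lowers to [e]. /pafirjirkambuezo/ → paferjerkambuezo.
Rule 4 (final vowel raising): /o/ is a mid vowel in word-final position, so it raises to [u]. /paferjerkambuezo/ → paferjerkambuezu.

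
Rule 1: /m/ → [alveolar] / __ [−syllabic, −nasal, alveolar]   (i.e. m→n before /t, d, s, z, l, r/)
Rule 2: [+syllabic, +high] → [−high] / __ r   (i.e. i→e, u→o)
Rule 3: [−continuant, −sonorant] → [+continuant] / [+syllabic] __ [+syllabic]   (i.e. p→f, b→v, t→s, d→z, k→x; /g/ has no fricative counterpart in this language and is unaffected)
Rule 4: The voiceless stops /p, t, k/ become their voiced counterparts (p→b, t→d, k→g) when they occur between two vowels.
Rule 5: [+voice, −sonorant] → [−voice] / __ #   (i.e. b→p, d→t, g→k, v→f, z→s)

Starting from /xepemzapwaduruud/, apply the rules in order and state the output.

Rule 1 (nasal place assimilation): /m/ precedes the alveolar consonant /z/, so it assimilates in place to [n]. /xepemzapwaduruud/ → xepenzapwaduruud.
Rule 2 (pre-rhotic lowering): /u/ is a high vowel immediately before /r/, so it lowers to [o]. /xepenzapwaduruud/ → xepenzapwadoruud.
Rule 3 (intervocalic spirantization): /p/ is a stop between vowels /e/ and /e/, so it spirantizes to the fricative [f]. /d/ is a stop between vowels /a/ and /o/, so it spirantizes to the fricative [z]. /xepenzapwadoruud/ → xefenzapwazoruud.
Rule 4 (intervocalic voicing): no segment meets the environment; /xefenzapwazoruud/ is unchanged.
Rule 5 (final devoicing): /d/ is a voiced obstruent in word-final position, so it devoices to [t]. /xefenzapwazoruud/ → xefenzapwazoruut.

xefenzapwazoruut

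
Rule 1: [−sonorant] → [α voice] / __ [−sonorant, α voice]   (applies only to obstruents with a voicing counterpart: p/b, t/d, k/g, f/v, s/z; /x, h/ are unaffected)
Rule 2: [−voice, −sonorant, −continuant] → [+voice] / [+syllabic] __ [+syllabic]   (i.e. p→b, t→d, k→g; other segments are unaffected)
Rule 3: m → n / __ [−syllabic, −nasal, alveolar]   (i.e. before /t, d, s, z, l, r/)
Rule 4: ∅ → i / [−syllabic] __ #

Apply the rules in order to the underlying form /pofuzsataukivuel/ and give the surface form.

Rule 1 (regressive voicing assimilation): /z/ precedes the voiceless obstruent /s/, so it devoices to [s] by assimilation. /pofuzsataukivuel/ → pofussataukivuel.
Rule 2 (intervocalic voicing): /t/ is a voiceless stop between vowels /a/ and /a/, so it voices to [d]. /k/ is a voiceless stop between vowels /u/ and /i/, so it voices to [g]. /pofussataukivuel/ → pofussadaugivuel.
Rule 3 (nasal place assimilation): no segment meets the environment; /pofussadaugivuel/ is unchanged.
Rule 4 (final i-epenthesis): the form ends in the consonant /l/, so [i] is inserted word-finally. /pofussadaugivuel/ → pofussadaugivueli.

pofussadaugivueli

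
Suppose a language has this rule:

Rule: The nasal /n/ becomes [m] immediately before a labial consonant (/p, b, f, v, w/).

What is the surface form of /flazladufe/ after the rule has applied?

flazladufe

No segment of /flazladufe/ meets the structural description of the rule, so the form surfaces unchanged.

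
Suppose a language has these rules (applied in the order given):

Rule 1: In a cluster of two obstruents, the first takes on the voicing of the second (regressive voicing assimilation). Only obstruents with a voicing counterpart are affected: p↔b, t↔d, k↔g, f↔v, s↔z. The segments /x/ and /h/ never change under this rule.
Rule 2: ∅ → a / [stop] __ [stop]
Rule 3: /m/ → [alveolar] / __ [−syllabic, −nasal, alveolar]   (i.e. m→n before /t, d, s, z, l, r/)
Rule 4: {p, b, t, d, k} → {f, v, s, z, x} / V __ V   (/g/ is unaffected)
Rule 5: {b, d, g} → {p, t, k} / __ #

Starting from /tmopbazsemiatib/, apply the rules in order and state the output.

tmovavassemiasip

Rule 1 (regressive voicing assimilation): /p/ precedes the voiced obstruent /b/, so it voices to [b] by assimilation. /z/ precedes the voiceless obstruent /s/, so it devoices to [s] by assimilation. /tmopbazsemiatib/ → tmobbassemiatib.
Rule 2 (stop-cluster a-epenthesis): /b/ and /b/ form a stop–stop cluster, so [a] is inserted between them. /tmobbassemiatib/ → tmobabassemiatib.
Rule 3 (nasal place assimilation): no segment meets the environment; /tmobabassemiatib/ is unchanged.
Rule 4 (intervocalic spirantization): /b/ is a stop between vowels /o/ and /a/, so it spirantizes to the fricative [v]. /b/ is a stop between vowels /a/ and /a/, so it spirantizes to the fricative [v]. /t/ is a stop between vowels /a/ and /i/, so it spirantizes to the fricative [s]. /tmobabassemiatib/ → tmovavassemiasib.
Rule 5 (final devoicing): /b/ is a voiced stop in word-final position, so it devoices to [p]. /tmovavassemiasib/ → tmovavassemiasip.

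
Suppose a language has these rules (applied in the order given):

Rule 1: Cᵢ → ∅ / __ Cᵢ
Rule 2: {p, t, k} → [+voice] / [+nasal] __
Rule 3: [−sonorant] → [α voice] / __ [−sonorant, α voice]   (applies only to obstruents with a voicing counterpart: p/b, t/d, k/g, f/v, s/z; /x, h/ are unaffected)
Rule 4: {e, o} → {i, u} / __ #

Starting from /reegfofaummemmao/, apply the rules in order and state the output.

reekfofaumemau

Rule 1 (degemination): /mm/ is a geminate; the first /m/ deletes. /mm/ is a geminate; the first /m/ deletes. /reegfofaummemmao/ → reegfofaumemao.
Rule 2 (post-nasal voicing): no segment meets the environment; /reegfofaumemao/ is unchanged.
Rule 3 (regressive voicing assimilation): /g/ precedes the voiceless obstruent /f/, so it devoices to [k] by assimilation. /reegfofaumemao/ → reekfofaumemao.
Rule 4 (final vowel raising): /o/ is a mid vowel in word-final position, so it raises to [u]. /reekfofaumemao/ → reekfofaumemau.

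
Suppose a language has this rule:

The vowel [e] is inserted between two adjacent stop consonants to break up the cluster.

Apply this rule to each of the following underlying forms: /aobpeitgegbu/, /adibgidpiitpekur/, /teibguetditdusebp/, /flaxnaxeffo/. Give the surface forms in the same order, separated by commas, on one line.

/aobpeitgegbu/: /b/ and /p/ form a stop–stop cluster, so [e] is inserted between them. /t/ and /g/ form a stop–stop cluster, so [e] is inserted between them. /g/ and /b/ form a stop–stop cluster, so [e] is inserted between them. → [aobepeitegegebu].
/adibgidpiitpekur/: /b/ and /g/ form a stop–stop cluster, so [e] is inserted between them. /d/ and /p/ form a stop–stop cluster, so [e] is inserted between them. /t/ and /p/ form a stop–stop cluster, so [e] is inserted between them. → [adibegidepiitepekur].
/teibguetditdusebp/: /b/ and /g/ form a stop–stop cluster, so [e] is inserted between them. /t/ and /d/ form a stop–stop cluster, so [e] is inserted between them. /t/ and /d/ form a stop–stop cluster, so [e] is inserted between them. /b/ and /p/ form a stop–stop cluster, so [e] is inserted between them. → [teibegueteditedusebep].
/flaxnaxeffo/: the rule's environment is not met; surfaces unchanged as [flaxnaxeffo].

aobepeitegegebu, adibegidepiitepekur, teibegueteditedusebep, flaxnaxeffo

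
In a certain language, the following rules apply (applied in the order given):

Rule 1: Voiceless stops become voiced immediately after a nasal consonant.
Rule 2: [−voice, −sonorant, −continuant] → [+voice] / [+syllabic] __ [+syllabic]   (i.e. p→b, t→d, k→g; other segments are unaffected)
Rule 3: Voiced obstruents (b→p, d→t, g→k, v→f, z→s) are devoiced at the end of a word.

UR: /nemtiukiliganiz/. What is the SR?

nemdiugiliganis

Rule 1 (post-nasal voicing): /t/ is a voiceless stop immediately after the nasal /m/, so it voices to [d]. /nemtiukiliganiz/ → nemdiukiliganiz.
Rule 2 (intervocalic voicing): /k/ is a voiceless stop between vowels /u/ and /i/, so it voices to [g]. /nemdiukiliganiz/ → nemdiugiliganiz.
Rule 3 (final devoicing): /z/ is a voiced obstruent in word-final position, so it devoices to [s]. /nemdiugiliganiz/ → nemdiugiliganis.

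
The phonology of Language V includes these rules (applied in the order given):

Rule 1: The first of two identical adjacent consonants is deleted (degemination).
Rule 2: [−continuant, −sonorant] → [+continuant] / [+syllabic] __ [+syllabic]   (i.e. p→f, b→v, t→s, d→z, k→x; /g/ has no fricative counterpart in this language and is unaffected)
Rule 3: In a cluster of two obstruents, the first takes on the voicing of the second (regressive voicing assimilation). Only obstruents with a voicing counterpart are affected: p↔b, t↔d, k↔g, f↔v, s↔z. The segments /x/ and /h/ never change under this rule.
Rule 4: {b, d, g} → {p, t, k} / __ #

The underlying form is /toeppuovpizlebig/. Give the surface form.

Rule 1 (degemination): /pp/ is a geminate; the first /p/ deletes. /toeppuovpizlebig/ → toepuovpizlebig.
Rule 2 (intervocalic spirantization): /p/ is a stop between vowels /e/ and /u/, so it spirantizes to the fricative [f]. /b/ is a stop between vowels /e/ and /i/, so it spirantizes to the fricative [v]. /toepuovpizlebig/ → toefuovpizlevig.
Rule 3 (regressive voicing assimilation): /v/ precedes the voiceless obstruent /p/, so it devoices to [f] by assimilation. /toefuovpizlevig/ → toefuofpizlevig.
Rule 4 (final devoicing): /g/ is a voiced stop in word-final position, so it devoices to [k]. /toefuofpizlevig/ → toefuofpizlevik.

toefuofpizlevik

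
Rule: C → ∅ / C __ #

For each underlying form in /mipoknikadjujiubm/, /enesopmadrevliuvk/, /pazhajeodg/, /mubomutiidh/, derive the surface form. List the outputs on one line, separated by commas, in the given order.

/mipoknikadjujiubm/: /m/ is the second consonant of a word-final cluster /bm/, so it deletes. → [mipoknikadjujiub].
/enesopmadrevliuvk/: /k/ is the second consonant of a word-final cluster /vk/, so it deletes. → [enesopmadrevliuv].
/pazhajeodg/: /g/ is the second consonant of a word-final cluster /dg/, so it deletes. → [pazhajeod].
/mubomutiidh/: /h/ is the second consonant of a word-final cluster /dh/, so it deletes. → [mubomutiid].

mipoknikadjujiub, enesopmadrevliuv, pazhajeod, mubomutiid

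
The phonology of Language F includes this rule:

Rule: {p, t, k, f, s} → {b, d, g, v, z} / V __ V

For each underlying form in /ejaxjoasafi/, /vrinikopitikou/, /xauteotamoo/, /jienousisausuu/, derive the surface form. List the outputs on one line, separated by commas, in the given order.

/ejaxjoasafi/: /s/ is a voiceless obstruent between vowels /a/ and /a/, so it voices to [z]. /f/ is a voiceless obstruent between vowels /a/ and /i/, so it voices to [v]. → [ejaxjoazavi].
/vrinikopitikou/: /k/ is a voiceless obstruent between vowels /i/ and /o/, so it voices to [g]. /p/ is a voiceless obstruent between vowels /o/ and /i/, so it voices to [b]. /t/ is a voiceless obstruent between vowels /i/ and /i/, so it voices to [d]. /k/ is a voiceless obstruent between vowels /i/ and /o/, so it voices to [g]. → [vrinigobidigou].
/xauteotamoo/: /t/ is a voiceless obstruent between vowels /u/ and /e/, so it voices to [d]. /t/ is a voiceless obstruent between vowels /o/ and /a/, so it voices to [d]. → [xaudeodamoo].
/jienousisausuu/: /s/ is a voiceless obstruent between vowels /u/ and /i/, so it voices to [z]. /s/ is a voiceless obstruent between vowels /i/ and /a/, so it voices to [z]. /s/ is a voiceless obstruent between vowels /u/ and /u/, so it voices to [z]. → [jienouzizauzuu].

ejaxjoazavi, vrinigobidigou, xaudeodamoo, jienouzizauzuu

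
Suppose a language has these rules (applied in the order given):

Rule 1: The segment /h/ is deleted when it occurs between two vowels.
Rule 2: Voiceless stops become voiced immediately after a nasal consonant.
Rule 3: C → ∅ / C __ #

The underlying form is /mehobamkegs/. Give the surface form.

Rule 1 (intervocalic h-deletion): /h/ occurs between vowels /e/ and /o/, so it deletes. /mehobamkegs/ → meobamkegs.
Rule 2 (post-nasal voicing): /k/ is a voiceless stop immediately after the nasal /m/, so it voices to [g]. /meobamkegs/ → meobamgegs.
Rule 3 (final cluster simplification): /s/ is the second consonant of a word-final cluster /gs/, so it deletes. /meobamgegs/ → meobamgeg.

meobamgeg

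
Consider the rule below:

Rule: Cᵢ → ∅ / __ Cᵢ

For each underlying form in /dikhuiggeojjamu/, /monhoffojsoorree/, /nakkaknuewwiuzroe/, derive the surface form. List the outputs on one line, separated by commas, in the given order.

/dikhuiggeojjamu/: /gg/ is a geminate; the first /g/ deletes. /jj/ is a geminate; the first /j/ deletes. → [dikhuigeojamu].
/monhoffojsoorree/: /ff/ is a geminate; the first /f/ deletes. /rr/ is a geminate; the first /r/ deletes. → [monhofojsooree].
/nakkaknuewwiuzroe/: /kk/ is a geminate; the first /k/ deletes. /ww/ is a geminate; the first /w/ deletes. → [nakaknuewiuzroe].

dikhuigeojamu, monhofojsooree, nakaknuewiuzroe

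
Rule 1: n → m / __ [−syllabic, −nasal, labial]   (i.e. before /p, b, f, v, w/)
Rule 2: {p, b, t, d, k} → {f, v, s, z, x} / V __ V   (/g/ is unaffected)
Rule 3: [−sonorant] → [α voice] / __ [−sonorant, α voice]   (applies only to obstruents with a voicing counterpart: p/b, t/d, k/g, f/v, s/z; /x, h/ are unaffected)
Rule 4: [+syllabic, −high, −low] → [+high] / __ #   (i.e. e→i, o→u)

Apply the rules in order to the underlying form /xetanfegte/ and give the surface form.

Rule 1 (nasal place assimilation): /n/ precedes the labial consonant /f/, so it assimilates in place to [m]. /xetanfegte/ → xetamfegte.
Rule 2 (intervocalic spirantization): /t/ is a stop between vowels /e/ and /a/, so it spirantizes to the fricative [s]. /xetamfegte/ → xesamfegte.
Rule 3 (regressive voicing assimilation): /g/ precedes the voiceless obstruent /t/, so it devoices to [k] by assimilation. /xesamfegte/ → xesamfekte.
Rule 4 (final vowel raising): /e/ is a mid vowel in word-final position, so it raises to [i]. /xesamfekte/ → xesamfekti.

xesamfekti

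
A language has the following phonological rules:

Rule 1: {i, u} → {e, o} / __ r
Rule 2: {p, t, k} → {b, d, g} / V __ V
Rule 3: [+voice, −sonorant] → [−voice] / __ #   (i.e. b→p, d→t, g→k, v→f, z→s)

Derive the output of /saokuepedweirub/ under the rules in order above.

saoguebedweerup

Rule 1 (pre-rhotic lowering): /i/ is a high vowel immediately before /r/, so it lowers to [e]. /saokuepedweirub/ → saokuepedweerub.
Rule 2 (intervocalic voicing): /k/ is a voiceless stop between vowels /o/ and /u/, so it voices to [g]. /p/ is a voiceless stop between vowels /e/ and /e/, so it voices to [b]. /saokuepedweerub/ → saoguebedweerub.
Rule 3 (final devoicing): /b/ is a voiced obstruent in word-final position, so it devoices to [p]. /saoguebedweerub/ → saoguebedweerup.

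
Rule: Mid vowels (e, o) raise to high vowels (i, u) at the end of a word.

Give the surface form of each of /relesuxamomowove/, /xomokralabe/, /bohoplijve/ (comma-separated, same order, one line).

/relesuxamomowove/: /e/ is a mid vowel in word-final position, so it raises to [i]. → [relesuxamomowovi].
/xomokralabe/: /e/ is a mid vowel in word-final position, so it raises to [i]. → [xomokralabi].
/bohoplijve/: /e/ is a mid vowel in word-final position, so it raises to [i]. → [bohoplijvi].

relesuxamomowovi, xomokralabi, bohoplijvi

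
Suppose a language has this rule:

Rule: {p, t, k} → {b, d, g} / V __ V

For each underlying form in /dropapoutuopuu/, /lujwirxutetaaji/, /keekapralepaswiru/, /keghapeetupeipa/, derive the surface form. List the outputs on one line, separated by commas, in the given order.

drobabouduobuu, lujwirxudedaaji, keegapralebaswiru, keghabeedubeiba

/dropapoutuopuu/: /p/ is a voiceless stop between vowels /o/ and /a/, so it voices to [b]. /p/ is a voiceless stop between vowels /a/ and /o/, so it voices to [b]. /t/ is a voiceless stop between vowels /u/ and /u/, so it voices to [d]. /p/ is a voiceless stop between vowels /o/ and /u/, so it voices to [b]. → [drobabouduobuu].
/lujwirxutetaaji/: /t/ is a voiceless stop between vowels /u/ and /e/, so it voices to [d]. /t/ is a voiceless stop between vowels /e/ and /a/, so it voices to [d]. → [lujwirxudedaaji].
/keekapralepaswiru/: /k/ is a voiceless stop between vowels /e/ and /a/, so it voices to [g]. /p/ is a voiceless stop between vowels /e/ and /a/, so it voices to [b]. → [keegapralebaswiru].
/keghapeetupeipa/: /p/ is a voiceless stop between vowels /a/ and /e/, so it voices to [b]. /t/ is a voiceless stop between vowels /e/ and /u/, so it voices to [d]. /p/ is a voiceless stop between vowels /u/ and /e/, so it voices to [b]. /p/ is a voiceless stop between vowels /i/ and /a/, so it voices to [b]. → [keghabeedubeiba].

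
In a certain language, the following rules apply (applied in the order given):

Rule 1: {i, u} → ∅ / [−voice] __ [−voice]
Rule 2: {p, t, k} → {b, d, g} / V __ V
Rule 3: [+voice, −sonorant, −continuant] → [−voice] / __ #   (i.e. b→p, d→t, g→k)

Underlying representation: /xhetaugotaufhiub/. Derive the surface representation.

Rule 1 (high vowel syncope): no segment meets the environment; /xhetaugotaufhiub/ is unchanged.
Rule 2 (intervocalic voicing): /t/ is a voiceless stop between vowels /e/ and /a/, so it voices to [d]. /t/ is a voiceless stop between vowels /o/ and /a/, so it voices to [d]. /xhetaugotaufhiub/ → xhedaugodaufhiub.
Rule 3 (final devoicing): /b/ is a voiced stop in word-final position, so it devoices to [p]. /xhedaugodaufhiub/ → xhedaugodaufhiup.

xhedaugodaufhiup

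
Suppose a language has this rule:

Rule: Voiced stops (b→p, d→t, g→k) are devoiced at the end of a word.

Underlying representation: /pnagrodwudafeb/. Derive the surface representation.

pnagrodwudafep

Scanning /pnagrodwudafeb/: /g/ at position 4 is not in the conditioning environment; /d/ at position 7 is not in the conditioning environment; /d/ at position 10 is not in the conditioning environment; /b/ is a voiced stop in word-final position, so it devoices to [p].
Result: [pnagrodwudafep].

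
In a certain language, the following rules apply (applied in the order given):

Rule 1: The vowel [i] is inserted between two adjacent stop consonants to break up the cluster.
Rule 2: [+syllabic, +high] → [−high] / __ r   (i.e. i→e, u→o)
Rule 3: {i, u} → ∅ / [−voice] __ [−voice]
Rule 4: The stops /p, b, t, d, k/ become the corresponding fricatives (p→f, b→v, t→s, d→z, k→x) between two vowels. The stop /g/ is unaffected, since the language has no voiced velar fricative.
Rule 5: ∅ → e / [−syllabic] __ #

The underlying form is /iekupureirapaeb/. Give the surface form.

iekporeerafaebe

Rule 1 (stop-cluster i-epenthesis): no segment meets the environment; /iekupureirapaeb/ is unchanged.
Rule 2 (pre-rhotic lowering): /u/ is a high vowel immediately before /r/, so it lowers to [o]. /i/ is a high vowel immediately before /r/, so it lowers to [e]. /iekupureirapaeb/ → iekuporeerapaeb.
Rule 3 (high vowel syncope): /u/ is a high vowel flanked by voiceless consonants /k/ and /p/, so it deletes. /iekuporeerapaeb/ → iekporeerapaeb.
Rule 4 (intervocalic spirantization): /p/ is a stop between vowels /a/ and /a/, so it spirantizes to the fricative [f]. /iekporeerapaeb/ → iekporeerafaeb.
Rule 5 (final e-epenthesis): the form ends in the consonant /b/, so [e] is inserted word-finally. /iekporeerafaeb/ → iekporeerafaebe.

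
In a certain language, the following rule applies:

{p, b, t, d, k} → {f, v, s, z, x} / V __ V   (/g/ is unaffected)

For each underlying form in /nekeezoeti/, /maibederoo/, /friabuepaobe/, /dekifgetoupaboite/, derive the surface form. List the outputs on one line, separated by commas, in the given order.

/nekeezoeti/: /k/ is a stop between vowels /e/ and /e/, so it spirantizes to the fricative [x]. /t/ is a stop between vowels /e/ and /i/, so it spirantizes to the fricative [s]. → [nexeezoesi].
/maibederoo/: /b/ is a stop between vowels /i/ and /e/, so it spirantizes to the fricative [v]. /d/ is a stop between vowels /e/ and /e/, so it spirantizes to the fricative [z]. → [maivezeroo].
/friabuepaobe/: /b/ is a stop between vowels /a/ and /u/, so it spirantizes to the fricative [v]. /p/ is a stop between vowels /e/ and /a/, so it spirantizes to the fricative [f]. /b/ is a stop between vowels /o/ and /e/, so it spirantizes to the fricative [v]. → [friavuefaove].
/dekifgetoupaboite/: /k/ is a stop between vowels /e/ and /i/, so it spirantizes to the fricative [x]. /t/ is a stop between vowels /e/ and /o/, so it spirantizes to the fricative [s]. /p/ is a stop between vowels /u/ and /a/, so it spirantizes to the fricative [f]. /b/ is a stop between vowels /a/ and /o/, so it spirantizes to the fricative [v]. /t/ is a stop between vowels /i/ and /e/, so it spirantizes to the fricative [s]. → [dexifgesoufavoise].

nexeezoesi, maivezeroo, friavuefaove, dexifgesoufavoise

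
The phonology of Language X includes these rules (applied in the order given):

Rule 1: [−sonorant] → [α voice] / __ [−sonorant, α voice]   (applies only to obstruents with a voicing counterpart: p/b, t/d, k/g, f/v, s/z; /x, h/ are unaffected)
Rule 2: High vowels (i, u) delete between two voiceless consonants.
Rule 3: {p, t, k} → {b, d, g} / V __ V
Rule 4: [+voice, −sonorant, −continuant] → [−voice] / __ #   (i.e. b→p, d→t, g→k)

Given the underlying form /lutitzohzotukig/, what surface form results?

Rule 1 (regressive voicing assimilation): /t/ precedes the voiced obstruent /z/, so it voices to [d] by assimilation. /lutitzohzotukig/ → lutidzohzotukig.
Rule 2 (high vowel syncope): /u/ is a high vowel flanked by voiceless consonants /t/ and /k/, so it deletes. /lutidzohzotukig/ → lutidzohzotkig.
Rule 3 (intervocalic voicing): /t/ is a voiceless stop between vowels /u/ and /i/, so it voices to [d]. /lutidzohzotkig/ → ludidzohzotkig.
Rule 4 (final devoicing): /g/ is a voiced stop in word-final position, so it devoices to [k]. /ludidzohzotkig/ → ludidzohzotkik.

ludidzohzotkik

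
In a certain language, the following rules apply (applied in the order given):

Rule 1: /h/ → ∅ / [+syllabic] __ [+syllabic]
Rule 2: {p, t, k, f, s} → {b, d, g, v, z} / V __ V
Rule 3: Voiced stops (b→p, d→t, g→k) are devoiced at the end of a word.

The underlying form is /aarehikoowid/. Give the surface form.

Rule 1 (intervocalic h-deletion): /h/ occurs between vowels /e/ and /i/, so it deletes. /aarehikoowid/ → aareikoowid.
Rule 2 (intervocalic voicing): /k/ is a voiceless obstruent between vowels /i/ and /o/, so it voices to [g]. /aareikoowid/ → aareigoowid.
Rule 3 (final devoicing): /d/ is a voiced stop in word-final position, so it devoices to [t]. /aareigoowid/ → aareigoowit.

aareigoowit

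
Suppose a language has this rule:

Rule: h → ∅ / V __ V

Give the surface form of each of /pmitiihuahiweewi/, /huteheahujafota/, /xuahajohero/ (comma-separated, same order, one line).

pmitiiuaiweewi, huteeaujafota, xuaajoero

/pmitiihuahiweewi/: /h/ occurs between vowels /i/ and /u/, so it deletes. /h/ occurs between vowels /a/ and /i/, so it deletes. → [pmitiiuaiweewi].
/huteheahujafota/: /h/ occurs between vowels /e/ and /e/, so it deletes. /h/ occurs between vowels /a/ and /u/, so it deletes. → [huteeaujafota].
/xuahajohero/: /h/ occurs between vowels /a/ and /a/, so it deletes. /h/ occurs between vowels /o/ and /e/, so it deletes. → [xuaajoero].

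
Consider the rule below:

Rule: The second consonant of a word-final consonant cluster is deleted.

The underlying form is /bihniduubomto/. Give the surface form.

bihniduubomto

No segment of /bihniduubomto/ meets the structural description of the rule, so the form surfaces unchanged.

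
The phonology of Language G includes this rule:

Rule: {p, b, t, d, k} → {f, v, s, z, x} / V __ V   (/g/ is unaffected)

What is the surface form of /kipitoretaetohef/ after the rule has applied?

Scanning /kipitoretaetohef/: /k/ at position 1 is not in the conditioning environment; /p/ is a stop between vowels /i/ and /i/, so it spirantizes to the fricative [f]; /t/ is a stop between vowels /i/ and /o/, so it spirantizes to the fricative [s]; /t/ is a stop between vowels /e/ and /a/, so it spirantizes to the fricative [s]; /t/ is a stop between vowels /e/ and /o/, so it spirantizes to the fricative [s].
Result: [kifisoresaesohef].

kifisoresaesohef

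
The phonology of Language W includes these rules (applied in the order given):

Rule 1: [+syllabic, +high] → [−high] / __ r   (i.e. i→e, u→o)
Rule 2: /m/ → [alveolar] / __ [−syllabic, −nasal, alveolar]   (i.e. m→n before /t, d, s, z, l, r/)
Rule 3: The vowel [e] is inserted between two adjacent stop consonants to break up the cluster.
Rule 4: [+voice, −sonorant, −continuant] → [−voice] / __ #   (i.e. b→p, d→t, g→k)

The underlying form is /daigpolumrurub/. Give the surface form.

Rule 1 (pre-rhotic lowering): /u/ is a high vowel immediately before /r/, so it lowers to [o]. /daigpolumrurub/ → daigpolumrorub.
Rule 2 (nasal place assimilation): /m/ precedes the alveolar consonant /r/, so it assimilates in place to [n]. /daigpolumrorub/ → daigpolunrorub.
Rule 3 (stop-cluster e-epenthesis): /g/ and /p/ form a stop–stop cluster, so [e] is inserted between them. /daigpolunrorub/ → daigepolunrorub.
Rule 4 (final devoicing): /b/ is a voiced stop in word-final position, so it devoices to [p]. /daigepolunrorub/ → daigepolunrorup.

daigepolunrorup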